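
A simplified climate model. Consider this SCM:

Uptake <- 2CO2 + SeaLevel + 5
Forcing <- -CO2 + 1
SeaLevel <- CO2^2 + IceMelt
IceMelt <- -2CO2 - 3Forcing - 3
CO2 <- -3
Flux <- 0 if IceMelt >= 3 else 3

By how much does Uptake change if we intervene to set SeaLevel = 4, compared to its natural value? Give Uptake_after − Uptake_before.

Under do(SeaLevel=4), the mechanism SeaLevel <- CO2^2 + IceMelt is discarded; SeaLevel is fixed at 4.
Uptake = 2CO2 + SeaLevel + 5  [with CO2=-3, SeaLevel=4]  = 3
Without intervention: Forcing = -CO2 + 1  [with CO2=-3]  = 4; IceMelt = -2CO2 - 3Forcing - 3  [with CO2=-3, Forcing=4]  = -9; SeaLevel = CO2^2 + IceMelt  [with CO2=-3, IceMelt=-9]  = 0; Uptake = 2CO2 + SeaLevel + 5  [with CO2=-3, SeaLevel=0]  = -1.
Change = 3 − (-1) = 4.

4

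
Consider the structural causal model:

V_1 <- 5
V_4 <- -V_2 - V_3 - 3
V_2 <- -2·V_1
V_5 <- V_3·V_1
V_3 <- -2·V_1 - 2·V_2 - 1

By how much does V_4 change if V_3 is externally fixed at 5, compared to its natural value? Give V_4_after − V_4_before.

4

The intervention breaks the incoming arrows to V_3: V_3 <- -2·V_1 - 2·V_2 - 1 no longer applies, and V_3 = 5.
V_2 = -2·V_1  [with V_1=5]  = -10
V_4 = -V_2 - V_3 - 3  [with V_2=-10, V_3=5]  = 2
Without intervention: V_2 = -2·V_1  [with V_1=5]  = -10; V_3 = -2·V_1 - 2·V_2 - 1  [with V_1=5, V_2=-10]  = 9; V_4 = -V_2 - V_3 - 3  [with V_2=-10, V_3=9]  = -2.
Change = 2 − (-2) = 4.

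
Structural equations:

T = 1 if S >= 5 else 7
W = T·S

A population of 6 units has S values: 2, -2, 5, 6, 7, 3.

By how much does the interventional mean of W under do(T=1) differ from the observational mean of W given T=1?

-2.5

The intervention sets T=1 in all 6 units regardless of S. Recomputing W per unit gives 2, -2, 5, 6, 7, 3; average 3.5.
E[W|T=1] averages over only the 3 units with T=1 (S = 5, 6, 7): W = 5, 6, 7, mean 6.
Difference = 3.5 − 6 = -2.5.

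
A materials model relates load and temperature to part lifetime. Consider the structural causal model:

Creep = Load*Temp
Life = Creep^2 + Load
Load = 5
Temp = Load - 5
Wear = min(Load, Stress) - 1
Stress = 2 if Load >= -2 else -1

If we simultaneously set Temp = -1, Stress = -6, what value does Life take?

Setting Temp = -1, Stress = -6 by intervention discards those variables' equations.
Creep = Load*Temp  [with Load=5, Temp=-1]  = -5
Life = Creep^2 + Load  [with Creep=-5, Load=5]  = 30

30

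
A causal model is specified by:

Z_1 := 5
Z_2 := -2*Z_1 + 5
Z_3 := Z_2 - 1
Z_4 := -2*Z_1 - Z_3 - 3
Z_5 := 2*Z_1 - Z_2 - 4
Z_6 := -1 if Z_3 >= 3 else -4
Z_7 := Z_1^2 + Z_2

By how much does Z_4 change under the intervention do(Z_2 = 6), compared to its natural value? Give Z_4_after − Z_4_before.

Under do(Z_2=6), the mechanism Z_2 := -2*Z_1 + 5 is discarded; Z_2 is fixed at 6.
Z_3 = Z_2 - 1  [with Z_2=6]  = 5
Z_4 = -2*Z_1 - Z_3 - 3  [with Z_1=5, Z_3=5]  = -18
Without intervention: Z_2 = -2*Z_1 + 5  [with Z_1=5]  = -5; Z_3 = Z_2 - 1  [with Z_2=-5]  = -6; Z_4 = -2*Z_1 - Z_3 - 3  [with Z_1=5, Z_3=-6]  = -7.
Change = -18 − (-7) = -11.

-11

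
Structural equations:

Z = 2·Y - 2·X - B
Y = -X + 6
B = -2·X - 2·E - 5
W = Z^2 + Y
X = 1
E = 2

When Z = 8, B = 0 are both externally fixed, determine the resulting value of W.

The joint intervention fixes Z = 8, B = 0, removing each variable's own equation.
Y = -X + 6  [with X=1]  = 5
W = Z^2 + Y  [with Z=8, Y=5]  = 69

69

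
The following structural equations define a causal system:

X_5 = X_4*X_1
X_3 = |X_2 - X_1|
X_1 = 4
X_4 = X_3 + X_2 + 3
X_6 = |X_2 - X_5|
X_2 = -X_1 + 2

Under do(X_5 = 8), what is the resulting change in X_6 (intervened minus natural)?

The intervention breaks the incoming arrows to X_5: X_5 = X_4*X_1 no longer applies, and X_5 = 8.
X_2 = -X_1 + 2  [with X_1=4]  = -2
X_6 = |X_2 - X_5|  [with X_2=-2, X_5=8]  = 10
Without intervention: X_2 = -X_1 + 2  [with X_1=4]  = -2; X_3 = |X_2 - X_1|  [with X_2=-2, X_1=4]  = 6; X_4 = X_3 + X_2 + 3  [with X_3=6, X_2=-2]  = 7; X_5 = X_4*X_1  [with X_4=7, X_1=4]  = 28; X_6 = |X_2 - X_5|  [with X_2=-2, X_5=28]  = 30.
Change = 10 − 30 = -20.

-20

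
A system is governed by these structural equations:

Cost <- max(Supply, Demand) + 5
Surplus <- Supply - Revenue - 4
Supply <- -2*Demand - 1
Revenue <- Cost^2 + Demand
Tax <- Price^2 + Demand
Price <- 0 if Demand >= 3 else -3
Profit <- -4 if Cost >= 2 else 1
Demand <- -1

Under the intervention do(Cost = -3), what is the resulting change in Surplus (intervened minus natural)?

27

do(Cost=-3) replaces the equation Cost <- max(Supply, Demand) + 5 with the constant Cost = -3.
Supply = -2*Demand - 1  [with Demand=-1]  = 1
Revenue = Cost^2 + Demand  [with Cost=-3, Demand=-1]  = 8
Surplus = Supply - Revenue - 4  [with Supply=1, Revenue=8]  = -11
Without intervention: Supply = -2*Demand - 1  [with Demand=-1]  = 1; Cost = max(Supply, Demand) + 5  [with Supply=1, Demand=-1]  = 6; Revenue = Cost^2 + Demand  [with Cost=6, Demand=-1]  = 35; Surplus = Supply - Revenue - 4  [with Supply=1, Revenue=35]  = -38.
Change = -11 − (-38) = 27.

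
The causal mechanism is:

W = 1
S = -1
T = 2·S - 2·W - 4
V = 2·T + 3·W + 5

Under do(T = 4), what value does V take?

The intervention breaks the incoming arrows to T: T = 2·S - 2·W - 4 no longer applies, and T = 4.
V = 2·T + 3·W + 5  [with T=4, W=1]  = 16

16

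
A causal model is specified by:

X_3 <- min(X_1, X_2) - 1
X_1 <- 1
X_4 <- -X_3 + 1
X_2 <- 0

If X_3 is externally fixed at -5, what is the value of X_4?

The intervention breaks the incoming arrows to X_3: X_3 <- min(X_1, X_2) - 1 no longer applies, and X_3 = -5.
X_4 = -X_3 + 1  [with X_3=-5]  = 6

6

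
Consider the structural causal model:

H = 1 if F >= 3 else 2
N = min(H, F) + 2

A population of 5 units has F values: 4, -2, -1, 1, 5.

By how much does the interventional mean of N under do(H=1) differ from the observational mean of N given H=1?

-1

The intervention sets H=1 in all 5 units regardless of F. Recomputing N per unit gives 3, 0, 1, 3, 3; average 2.
Observing H=1 restricts to units where H's equation naturally yields 1: F ∈ {4, 5}. In that subpopulation N = 3, 3, mean 3.
Difference = 2 − 3 = -1.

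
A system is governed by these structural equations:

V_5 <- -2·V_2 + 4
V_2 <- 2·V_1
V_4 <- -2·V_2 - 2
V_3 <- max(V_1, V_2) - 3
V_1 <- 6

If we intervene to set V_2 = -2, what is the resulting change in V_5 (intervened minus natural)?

28

do(V_2=-2) replaces the equation V_2 <- 2·V_1 with the constant V_2 = -2.
V_5 = -2·V_2 + 4  [with V_2=-2]  = 8
Without intervention: V_2 = 2·V_1  [with V_1=6]  = 12; V_5 = -2·V_2 + 4  [with V_2=12]  = -20.
Change = 8 − (-20) = 28.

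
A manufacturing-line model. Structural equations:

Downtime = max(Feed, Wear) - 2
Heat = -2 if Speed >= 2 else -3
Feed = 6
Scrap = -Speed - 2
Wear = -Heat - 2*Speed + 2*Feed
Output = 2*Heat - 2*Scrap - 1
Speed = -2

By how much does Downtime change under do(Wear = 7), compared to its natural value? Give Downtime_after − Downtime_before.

The intervention breaks the incoming arrows to Wear: Wear = -Heat - 2*Speed + 2*Feed no longer applies, and Wear = 7.
Downtime = max(Feed, Wear) - 2  [with Feed=6, Wear=7]  = 5
Without intervention: Heat = -2 if Speed >= 2 else -3  [with Speed=-2]  = -3; Wear = -Heat - 2*Speed + 2*Feed  [with Heat=-3, Speed=-2, Feed=6]  = 19; Downtime = max(Feed, Wear) - 2  [with Feed=6, Wear=19]  = 17.
Change = 5 − 17 = -12.

-12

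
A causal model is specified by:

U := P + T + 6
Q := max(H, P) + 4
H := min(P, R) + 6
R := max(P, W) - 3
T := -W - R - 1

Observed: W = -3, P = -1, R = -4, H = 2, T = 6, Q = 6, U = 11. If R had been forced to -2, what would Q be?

8

The intervention breaks the incoming arrows to R: R := max(P, W) - 3 no longer applies, and R = -2.
H = min(P, R) + 6  [with P=-1, R=-2]  = 4
Q = max(H, P) + 4  [with H=4, P=-1]  = 8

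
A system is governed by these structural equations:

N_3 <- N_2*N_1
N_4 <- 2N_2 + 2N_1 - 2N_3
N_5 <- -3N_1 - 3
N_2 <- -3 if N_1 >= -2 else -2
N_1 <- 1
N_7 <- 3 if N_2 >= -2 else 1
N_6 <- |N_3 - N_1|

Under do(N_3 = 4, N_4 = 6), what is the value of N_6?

Setting N_3 = 4, N_4 = 6 by intervention discards those variables' equations.
N_6 = |N_3 - N_1|  [with N_3=4, N_1=1]  = 3

3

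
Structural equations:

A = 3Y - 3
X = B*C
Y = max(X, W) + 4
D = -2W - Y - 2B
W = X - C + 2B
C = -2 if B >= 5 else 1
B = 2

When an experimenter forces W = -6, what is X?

Under do(W=-6), the mechanism W = X - C + 2B is discarded; W is fixed at -6.
Since X is not a descendant of the intervened variable, it is unaffected.
C = -2 if B >= 5 else 1  [with B=2]  = 1
X = B*C  [with B=2, C=1]  = 2

2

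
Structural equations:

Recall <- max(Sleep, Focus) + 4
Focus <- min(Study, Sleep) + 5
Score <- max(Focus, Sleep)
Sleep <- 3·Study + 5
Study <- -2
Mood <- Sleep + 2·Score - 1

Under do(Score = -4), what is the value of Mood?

Intervening sets Score = -4 and removes its equation (Score <- max(Focus, Sleep)).
Sleep = 3·Study + 5  [with Study=-2]  = -1
Mood = Sleep + 2·Score - 1  [with Sleep=-1, Score=-4]  = -10

-10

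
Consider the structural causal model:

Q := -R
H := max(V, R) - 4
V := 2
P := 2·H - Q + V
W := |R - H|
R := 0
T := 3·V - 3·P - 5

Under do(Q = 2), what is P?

Under do(Q=2), the mechanism Q := -R is discarded; Q is fixed at 2.
H = max(V, R) - 4  [with V=2, R=0]  = -2
P = 2·H - Q + V  [with H=-2, Q=2, V=2]  = -4

-4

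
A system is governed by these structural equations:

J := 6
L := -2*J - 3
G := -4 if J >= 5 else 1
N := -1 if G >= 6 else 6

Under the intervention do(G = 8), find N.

The intervention breaks the incoming arrows to G: G := -4 if J >= 5 else 1 no longer applies, and G = 8.
N = -1 if G >= 6 else 6  [with G=8]  = -1

-1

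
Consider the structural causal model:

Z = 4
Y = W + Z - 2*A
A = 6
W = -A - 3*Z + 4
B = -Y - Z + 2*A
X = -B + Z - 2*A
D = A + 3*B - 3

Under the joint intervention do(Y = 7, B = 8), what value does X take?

-16

Under do(Y = 7, B = 8), each intervened variable's structural equation is replaced by its fixed value.
X = -B + Z - 2*A  [with B=8, Z=4, A=6]  = -16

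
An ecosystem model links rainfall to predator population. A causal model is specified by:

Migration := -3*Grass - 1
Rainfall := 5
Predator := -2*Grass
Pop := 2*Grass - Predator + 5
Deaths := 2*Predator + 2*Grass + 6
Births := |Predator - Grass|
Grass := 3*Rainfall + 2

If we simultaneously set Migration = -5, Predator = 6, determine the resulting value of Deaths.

Under do(Migration = -5, Predator = 6), each intervened variable's structural equation is replaced by its fixed value.
Grass = 3*Rainfall + 2  [with Rainfall=5]  = 17
Deaths = 2*Predator + 2*Grass + 6  [with Predator=6, Grass=17]  = 52

52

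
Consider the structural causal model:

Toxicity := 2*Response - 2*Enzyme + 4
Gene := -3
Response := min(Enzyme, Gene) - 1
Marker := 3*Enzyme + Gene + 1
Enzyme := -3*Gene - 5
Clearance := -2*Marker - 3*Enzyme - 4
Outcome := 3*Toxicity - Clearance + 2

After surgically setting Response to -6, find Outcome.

-10

The intervention breaks the incoming arrows to Response: Response := min(Enzyme, Gene) - 1 no longer applies, and Response = -6.
Enzyme = -3*Gene - 5  [with Gene=-3]  = 4
Marker = 3*Enzyme + Gene + 1  [with Enzyme=4, Gene=-3]  = 10
Toxicity = 2*Response - 2*Enzyme + 4  [with Response=-6, Enzyme=4]  = -16
Clearance = -2*Marker - 3*Enzyme - 4  [with Marker=10, Enzyme=4]  = -36
Outcome = 3*Toxicity - Clearance + 2  [with Toxicity=-16, Clearance=-36]  = -10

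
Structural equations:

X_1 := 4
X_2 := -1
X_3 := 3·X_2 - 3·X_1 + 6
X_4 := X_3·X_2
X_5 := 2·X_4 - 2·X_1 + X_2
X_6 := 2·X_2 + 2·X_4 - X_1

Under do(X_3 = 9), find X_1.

4

Under do(X_3=9), the mechanism X_3 := 3·X_2 - 3·X_1 + 6 is discarded; X_3 is fixed at 9.
X_1 is not downstream of the intervention, so its value is determined by the original equations.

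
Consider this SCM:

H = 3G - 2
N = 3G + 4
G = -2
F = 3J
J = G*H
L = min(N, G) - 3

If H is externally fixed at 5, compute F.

-30

Under do(H=5), the mechanism H = 3G - 2 is discarded; H is fixed at 5.
J = G*H  [with G=-2, H=5]  = -10
F = 3J  [with J=-10]  = -30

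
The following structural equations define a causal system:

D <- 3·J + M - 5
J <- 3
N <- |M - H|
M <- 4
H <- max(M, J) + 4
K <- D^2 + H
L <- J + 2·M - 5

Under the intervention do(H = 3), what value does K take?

67

The intervention breaks the incoming arrows to H: H <- max(M, J) + 4 no longer applies, and H = 3.
D = 3·J + M - 5  [with J=3, M=4]  = 8
K = D^2 + H  [with D=8, H=3]  = 67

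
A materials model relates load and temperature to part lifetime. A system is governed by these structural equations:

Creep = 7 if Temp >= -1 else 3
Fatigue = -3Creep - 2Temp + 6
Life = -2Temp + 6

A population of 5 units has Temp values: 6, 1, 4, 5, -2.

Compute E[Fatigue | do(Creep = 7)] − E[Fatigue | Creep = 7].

2.4

do(Creep=7) breaks Creep's dependence on Temp. With Creep=7 fixed, Fatigue across the units is -27, -17, -23, -25, -11, mean -20.6.
Observing Creep=7 restricts to units where Creep's equation naturally yields 7: Temp ∈ {6, 1, 4, 5}. In that subpopulation Fatigue = -27, -17, -23, -25, mean -23.
Difference = -20.6 − (-23) = 2.4.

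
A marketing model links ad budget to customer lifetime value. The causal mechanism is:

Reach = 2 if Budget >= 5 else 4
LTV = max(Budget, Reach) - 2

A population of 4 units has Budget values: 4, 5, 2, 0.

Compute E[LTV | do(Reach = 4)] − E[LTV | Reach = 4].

do(Reach=4) breaks Reach's dependence on Budget. With Reach=4 fixed, LTV across the units is 2, 3, 2, 2, mean 2.25.
E[LTV|Reach=4] averages over only the 3 units with Reach=4 (Budget = 4, 2, 0): LTV = 2, 2, 2, mean 2.
Difference = 2.25 − 2 = 0.25.

0.25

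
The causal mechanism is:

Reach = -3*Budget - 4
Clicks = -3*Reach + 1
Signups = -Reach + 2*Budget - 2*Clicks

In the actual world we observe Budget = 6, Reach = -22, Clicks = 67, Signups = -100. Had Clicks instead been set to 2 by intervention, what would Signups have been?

The intervention breaks the incoming arrows to Clicks: Clicks = -3*Reach + 1 no longer applies, and Clicks = 2.
Reach = -3*Budget - 4  [with Budget=6]  = -22
Signups = -Reach + 2*Budget - 2*Clicks  [with Reach=-22, Budget=6, Clicks=2]  = 30

30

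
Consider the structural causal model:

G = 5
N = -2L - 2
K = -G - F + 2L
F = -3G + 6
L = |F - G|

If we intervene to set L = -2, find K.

0

do(L=-2) replaces the equation L = |F - G| with the constant L = -2.
F = -3G + 6  [with G=5]  = -9
K = -G - F + 2L  [with G=5, F=-9, L=-2]  = 0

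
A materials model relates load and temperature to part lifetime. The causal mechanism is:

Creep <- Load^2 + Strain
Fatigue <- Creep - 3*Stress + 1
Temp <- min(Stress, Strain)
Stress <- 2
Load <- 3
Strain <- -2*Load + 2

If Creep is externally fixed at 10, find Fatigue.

5

The intervention breaks the incoming arrows to Creep: Creep <- Load^2 + Strain no longer applies, and Creep = 10.
Fatigue = Creep - 3*Stress + 1  [with Creep=10, Stress=2]  = 5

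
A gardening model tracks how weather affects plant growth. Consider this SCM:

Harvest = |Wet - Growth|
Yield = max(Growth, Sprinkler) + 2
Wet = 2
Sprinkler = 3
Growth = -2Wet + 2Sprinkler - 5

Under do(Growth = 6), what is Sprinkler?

Under do(Growth=6), the mechanism Growth = -2Wet + 2Sprinkler - 5 is discarded; Growth is fixed at 6.
Sprinkler is not downstream of the intervention, so its value is determined by the original equations.

3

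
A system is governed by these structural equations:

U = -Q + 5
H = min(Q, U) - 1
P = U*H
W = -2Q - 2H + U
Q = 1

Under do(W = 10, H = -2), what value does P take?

Under do(W = 10, H = -2), each intervened variable's structural equation is replaced by its fixed value.
U = -Q + 5  [with Q=1]  = 4
P = U*H  [with U=4, H=-2]  = -8

-8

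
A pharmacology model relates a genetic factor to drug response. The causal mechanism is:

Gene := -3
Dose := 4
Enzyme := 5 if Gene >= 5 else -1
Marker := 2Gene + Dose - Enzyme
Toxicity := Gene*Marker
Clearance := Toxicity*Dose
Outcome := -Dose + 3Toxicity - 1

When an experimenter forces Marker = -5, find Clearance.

Under do(Marker=-5), the mechanism Marker := 2Gene + Dose - Enzyme is discarded; Marker is fixed at -5.
Toxicity = Gene*Marker  [with Gene=-3, Marker=-5]  = 15
Clearance = Toxicity*Dose  [with Toxicity=15, Dose=4]  = 60

60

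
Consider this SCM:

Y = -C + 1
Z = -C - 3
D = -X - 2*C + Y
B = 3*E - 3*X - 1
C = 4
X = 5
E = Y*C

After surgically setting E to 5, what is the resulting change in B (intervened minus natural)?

Intervening sets E = 5 and removes its equation (E = Y*C).
B = 3*E - 3*X - 1  [with E=5, X=5]  = -1
Without intervention: Y = -C + 1  [with C=4]  = -3; E = Y*C  [with Y=-3, C=4]  = -12; B = 3*E - 3*X - 1  [with E=-12, X=5]  = -52.
Change = -1 − (-52) = 51.

51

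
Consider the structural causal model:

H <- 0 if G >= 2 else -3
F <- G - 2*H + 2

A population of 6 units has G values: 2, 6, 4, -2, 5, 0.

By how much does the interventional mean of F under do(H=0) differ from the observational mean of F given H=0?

-1.75

do(H=0) breaks H's dependence on G. With H=0 fixed, F across the units is 4, 8, 6, 0, 7, 2, mean 4.5.
E[F|H=0] averages over only the 4 units with H=0 (G = 2, 6, 4, 5): F = 4, 8, 6, 7, mean 6.25.
Difference = 4.5 − 6.25 = -1.75.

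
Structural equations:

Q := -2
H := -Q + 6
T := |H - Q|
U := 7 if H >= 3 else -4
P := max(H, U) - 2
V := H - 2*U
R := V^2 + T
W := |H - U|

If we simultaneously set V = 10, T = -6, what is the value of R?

94

Under do(V = 10, T = -6), each intervened variable's structural equation is replaced by its fixed value.
R = V^2 + T  [with V=10, T=-6]  = 94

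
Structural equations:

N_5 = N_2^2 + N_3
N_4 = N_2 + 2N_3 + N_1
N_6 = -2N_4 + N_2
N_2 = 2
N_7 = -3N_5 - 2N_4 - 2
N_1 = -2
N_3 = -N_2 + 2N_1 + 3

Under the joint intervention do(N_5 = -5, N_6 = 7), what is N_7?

Under do(N_5 = -5, N_6 = 7), each intervened variable's structural equation is replaced by its fixed value.
N_3 = -N_2 + 2N_1 + 3  [with N_2=2, N_1=-2]  = -3
N_4 = N_2 + 2N_3 + N_1  [with N_2=2, N_3=-3, N_1=-2]  = -6
N_7 = -3N_5 - 2N_4 - 2  [with N_5=-5, N_4=-6]  = 25

25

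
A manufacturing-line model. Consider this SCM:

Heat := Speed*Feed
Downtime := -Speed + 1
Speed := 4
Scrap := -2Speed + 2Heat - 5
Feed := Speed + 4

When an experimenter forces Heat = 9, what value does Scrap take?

The intervention breaks the incoming arrows to Heat: Heat := Speed*Feed no longer applies, and Heat = 9.
Scrap = -2Speed + 2Heat - 5  [with Speed=4, Heat=9]  = 5

5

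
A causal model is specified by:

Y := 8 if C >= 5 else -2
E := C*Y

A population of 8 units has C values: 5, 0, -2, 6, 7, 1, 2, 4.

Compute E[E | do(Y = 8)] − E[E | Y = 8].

-25

The intervention sets Y=8 in all 8 units regardless of C. Recomputing E per unit gives 40, 0, -16, 48, 56, 8, 16, 32; average 23.
Conditioning on Y=8 selects the 3 unit(s) with C ∈ {5, 6, 7}. Their E values: 40, 48, 56. Mean = 48.
Difference = 23 − 48 = -25.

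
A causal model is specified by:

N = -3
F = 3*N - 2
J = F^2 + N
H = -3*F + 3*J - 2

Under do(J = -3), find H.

The intervention breaks the incoming arrows to J: J = F^2 + N no longer applies, and J = -3.
F = 3*N - 2  [with N=-3]  = -11
H = -3*F + 3*J - 2  [with F=-11, J=-3]  = 22

22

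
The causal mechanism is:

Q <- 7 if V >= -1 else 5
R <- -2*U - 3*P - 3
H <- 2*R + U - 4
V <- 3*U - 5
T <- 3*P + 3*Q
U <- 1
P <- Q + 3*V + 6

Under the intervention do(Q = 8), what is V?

Under do(Q=8), the mechanism Q <- 7 if V >= -1 else 5 is discarded; Q is fixed at 8.
Since V is not a descendant of the intervened variable, it is unaffected.
V = 3*U - 5  [with U=1]  = -2

-2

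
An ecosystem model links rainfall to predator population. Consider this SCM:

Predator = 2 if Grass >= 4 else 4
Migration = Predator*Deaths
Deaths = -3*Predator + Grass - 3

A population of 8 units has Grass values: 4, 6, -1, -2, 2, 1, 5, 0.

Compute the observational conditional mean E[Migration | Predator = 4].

-60

Conditioning on Predator=4 selects the 5 unit(s) with Grass ∈ {-1, -2, 2, 1, 0}. Their Migration values: -64, -68, -52, -56, -60. Mean = -60.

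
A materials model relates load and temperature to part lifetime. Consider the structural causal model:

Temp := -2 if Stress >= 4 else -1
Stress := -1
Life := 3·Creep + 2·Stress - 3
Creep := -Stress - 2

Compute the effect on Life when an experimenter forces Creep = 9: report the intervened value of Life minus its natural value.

30

The intervention breaks the incoming arrows to Creep: Creep := -Stress - 2 no longer applies, and Creep = 9.
Life = 3·Creep + 2·Stress - 3  [with Creep=9, Stress=-1]  = 22
Without intervention: Creep = -Stress - 2  [with Stress=-1]  = -1; Life = 3·Creep + 2·Stress - 3  [with Creep=-1, Stress=-1]  = -8.
Change = 22 − (-8) = 30.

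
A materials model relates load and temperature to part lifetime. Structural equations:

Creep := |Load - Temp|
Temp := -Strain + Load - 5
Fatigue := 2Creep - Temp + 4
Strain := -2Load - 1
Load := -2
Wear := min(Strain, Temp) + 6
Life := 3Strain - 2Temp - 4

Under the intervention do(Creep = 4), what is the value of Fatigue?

Under do(Creep=4), the mechanism Creep := |Load - Temp| is discarded; Creep is fixed at 4.
Strain = -2Load - 1  [with Load=-2]  = 3
Temp = -Strain + Load - 5  [with Strain=3, Load=-2]  = -10
Fatigue = 2Creep - Temp + 4  [with Creep=4, Temp=-10]  = 22

22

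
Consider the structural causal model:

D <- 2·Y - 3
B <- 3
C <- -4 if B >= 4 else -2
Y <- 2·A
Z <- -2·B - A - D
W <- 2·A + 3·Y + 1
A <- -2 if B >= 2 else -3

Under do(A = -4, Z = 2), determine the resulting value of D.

-19

Setting A = -4, Z = 2 by intervention discards those variables' equations.
Y = 2·A  [with A=-4]  = -8
D = 2·Y - 3  [with Y=-8]  = -19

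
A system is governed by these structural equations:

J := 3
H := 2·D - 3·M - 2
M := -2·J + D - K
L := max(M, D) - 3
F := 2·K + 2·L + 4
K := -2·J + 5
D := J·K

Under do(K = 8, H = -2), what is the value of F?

62

Setting K = 8, H = -2 by intervention discards those variables' equations.
D = J·K  [with J=3, K=8]  = 24
M = -2·J + D - K  [with J=3, D=24, K=8]  = 10
L = max(M, D) - 3  [with M=10, D=24]  = 21
F = 2·K + 2·L + 4  [with K=8, L=21]  = 62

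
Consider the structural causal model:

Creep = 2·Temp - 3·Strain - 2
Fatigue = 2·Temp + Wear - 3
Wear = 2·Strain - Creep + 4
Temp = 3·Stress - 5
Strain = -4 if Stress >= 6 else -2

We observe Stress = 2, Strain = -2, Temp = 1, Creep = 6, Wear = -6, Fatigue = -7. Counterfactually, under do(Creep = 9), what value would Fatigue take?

-10

Under do(Creep=9), the mechanism Creep = 2·Temp - 3·Strain - 2 is discarded; Creep is fixed at 9.
Strain = -4 if Stress >= 6 else -2  [with Stress=2]  = -2
Temp = 3·Stress - 5  [with Stress=2]  = 1
Wear = 2·Strain - Creep + 4  [with Strain=-2, Creep=9]  = -9
Fatigue = 2·Temp + Wear - 3  [with Temp=1, Wear=-9]  = -10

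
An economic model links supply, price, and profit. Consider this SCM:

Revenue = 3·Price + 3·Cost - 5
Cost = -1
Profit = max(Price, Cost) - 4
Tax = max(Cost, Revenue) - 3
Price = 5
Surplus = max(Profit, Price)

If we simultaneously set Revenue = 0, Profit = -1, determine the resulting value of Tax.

The joint intervention fixes Revenue = 0, Profit = -1, removing each variable's own equation.
Tax = max(Cost, Revenue) - 3  [with Cost=-1, Revenue=0]  = -3

-3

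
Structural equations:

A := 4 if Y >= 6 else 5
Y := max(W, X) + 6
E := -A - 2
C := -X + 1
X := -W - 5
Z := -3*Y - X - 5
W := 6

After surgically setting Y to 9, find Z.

-21

The intervention breaks the incoming arrows to Y: Y := max(W, X) + 6 no longer applies, and Y = 9.
X = -W - 5  [with W=6]  = -11
Z = -3*Y - X - 5  [with Y=9, X=-11]  = -21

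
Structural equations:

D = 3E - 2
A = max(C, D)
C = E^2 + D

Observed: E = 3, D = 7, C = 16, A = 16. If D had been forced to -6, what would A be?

3

Under do(D=-6), the mechanism D = 3E - 2 is discarded; D is fixed at -6.
C = E^2 + D  [with E=3, D=-6]  = 3
A = max(C, D)  [with C=3, D=-6]  = 3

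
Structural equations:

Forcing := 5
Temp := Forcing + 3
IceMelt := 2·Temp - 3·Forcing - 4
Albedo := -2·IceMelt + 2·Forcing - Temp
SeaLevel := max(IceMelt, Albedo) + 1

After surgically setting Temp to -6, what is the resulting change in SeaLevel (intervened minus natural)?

70

do(Temp=-6) replaces the equation Temp := Forcing + 3 with the constant Temp = -6.
IceMelt = 2·Temp - 3·Forcing - 4  [with Temp=-6, Forcing=5]  = -31
Albedo = -2·IceMelt + 2·Forcing - Temp  [with IceMelt=-31, Forcing=5, Temp=-6]  = 78
SeaLevel = max(IceMelt, Albedo) + 1  [with IceMelt=-31, Albedo=78]  = 79
Without intervention: Temp = Forcing + 3  [with Forcing=5]  = 8; IceMelt = 2·Temp - 3·Forcing - 4  [with Temp=8, Forcing=5]  = -3; Albedo = -2·IceMelt + 2·Forcing - Temp  [with IceMelt=-3, Forcing=5, Temp=8]  = 8; SeaLevel = max(IceMelt, Albedo) + 1  [with IceMelt=-3, Albedo=8]  = 9.
Change = 79 − 9 = 70.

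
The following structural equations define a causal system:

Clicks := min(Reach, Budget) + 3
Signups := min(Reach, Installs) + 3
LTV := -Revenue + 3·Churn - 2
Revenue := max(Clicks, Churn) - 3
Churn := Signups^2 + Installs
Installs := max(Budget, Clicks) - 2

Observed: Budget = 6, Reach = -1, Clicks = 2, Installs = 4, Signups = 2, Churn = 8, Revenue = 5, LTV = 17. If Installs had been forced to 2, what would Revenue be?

The intervention breaks the incoming arrows to Installs: Installs := max(Budget, Clicks) - 2 no longer applies, and Installs = 2.
Clicks = min(Reach, Budget) + 3  [with Reach=-1, Budget=6]  = 2
Signups = min(Reach, Installs) + 3  [with Reach=-1, Installs=2]  = 2
Churn = Signups^2 + Installs  [with Signups=2, Installs=2]  = 6
Revenue = max(Clicks, Churn) - 3  [with Clicks=2, Churn=6]  = 3

3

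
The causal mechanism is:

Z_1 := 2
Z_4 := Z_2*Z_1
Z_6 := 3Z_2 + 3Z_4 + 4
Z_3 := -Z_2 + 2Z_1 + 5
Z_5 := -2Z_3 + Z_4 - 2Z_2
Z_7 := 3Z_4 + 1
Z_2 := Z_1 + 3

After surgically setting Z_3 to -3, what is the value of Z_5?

6

do(Z_3=-3) replaces the equation Z_3 := -Z_2 + 2Z_1 + 5 with the constant Z_3 = -3.
Z_2 = Z_1 + 3  [with Z_1=2]  = 5
Z_4 = Z_2*Z_1  [with Z_2=5, Z_1=2]  = 10
Z_5 = -2Z_3 + Z_4 - 2Z_2  [with Z_3=-3, Z_4=10, Z_2=5]  = 6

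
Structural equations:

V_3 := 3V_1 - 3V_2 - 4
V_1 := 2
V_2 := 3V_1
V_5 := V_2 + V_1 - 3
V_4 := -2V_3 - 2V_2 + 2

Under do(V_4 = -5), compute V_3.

-16

Under do(V_4=-5), the mechanism V_4 := -2V_3 - 2V_2 + 2 is discarded; V_4 is fixed at -5.
Since V_3 is not a descendant of the intervened variable, it is unaffected.
V_2 = 3V_1  [with V_1=2]  = 6
V_3 = 3V_1 - 3V_2 - 4  [with V_1=2, V_2=6]  = -16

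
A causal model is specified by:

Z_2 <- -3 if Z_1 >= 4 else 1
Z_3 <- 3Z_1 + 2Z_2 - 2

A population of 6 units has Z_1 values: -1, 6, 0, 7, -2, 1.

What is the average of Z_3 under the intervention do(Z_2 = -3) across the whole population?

Every unit gets Z_2=-3 under the intervention. Z_3 values become -11, 10, -8, 13, -14, -5; E[Z_3|do(Z_2=-3)] = -2.5.

-2.5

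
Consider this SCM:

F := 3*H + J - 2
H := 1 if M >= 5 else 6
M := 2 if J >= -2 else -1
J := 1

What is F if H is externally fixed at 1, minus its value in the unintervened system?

-15

The intervention breaks the incoming arrows to H: H := 1 if M >= 5 else 6 no longer applies, and H = 1.
F = 3*H + J - 2  [with H=1, J=1]  = 2
Without intervention: M = 2 if J >= -2 else -1  [with J=1]  = 2; H = 1 if M >= 5 else 6  [with M=2]  = 6; F = 3*H + J - 2  [with H=6, J=1]  = 17.
Change = 2 − 17 = -15.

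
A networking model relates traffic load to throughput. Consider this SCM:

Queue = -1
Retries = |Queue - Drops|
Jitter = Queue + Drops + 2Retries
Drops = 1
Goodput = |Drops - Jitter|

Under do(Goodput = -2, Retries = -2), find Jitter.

-4

Under do(Goodput = -2, Retries = -2), each intervened variable's structural equation is replaced by its fixed value.
Jitter = Queue + Drops + 2Retries  [with Queue=-1, Drops=1, Retries=-2]  = -4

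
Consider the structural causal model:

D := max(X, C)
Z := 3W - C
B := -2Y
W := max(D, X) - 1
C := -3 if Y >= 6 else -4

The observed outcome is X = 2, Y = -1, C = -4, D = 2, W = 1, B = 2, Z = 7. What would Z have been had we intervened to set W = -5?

-11

Under do(W=-5), the mechanism W := max(D, X) - 1 is discarded; W is fixed at -5.
C = -3 if Y >= 6 else -4  [with Y=-1]  = -4
Z = 3W - C  [with W=-5, C=-4]  = -11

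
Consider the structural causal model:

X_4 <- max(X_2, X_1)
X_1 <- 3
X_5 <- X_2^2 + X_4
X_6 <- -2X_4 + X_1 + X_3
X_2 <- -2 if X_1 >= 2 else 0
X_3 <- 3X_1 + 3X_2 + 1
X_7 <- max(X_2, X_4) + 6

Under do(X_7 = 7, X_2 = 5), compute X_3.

25

Under do(X_7 = 7, X_2 = 5), each intervened variable's structural equation is replaced by its fixed value.
X_3 = 3X_1 + 3X_2 + 1  [with X_1=3, X_2=5]  = 25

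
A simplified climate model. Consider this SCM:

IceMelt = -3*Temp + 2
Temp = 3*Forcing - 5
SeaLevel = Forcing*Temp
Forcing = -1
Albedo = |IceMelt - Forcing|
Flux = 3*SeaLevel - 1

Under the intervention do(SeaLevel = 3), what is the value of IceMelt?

26

do(SeaLevel=3) replaces the equation SeaLevel = Forcing*Temp with the constant SeaLevel = 3.
IceMelt is not downstream of the intervention, so its value is determined by the original equations.
Temp = 3*Forcing - 5  [with Forcing=-1]  = -8
IceMelt = -3*Temp + 2  [with Temp=-8]  = 26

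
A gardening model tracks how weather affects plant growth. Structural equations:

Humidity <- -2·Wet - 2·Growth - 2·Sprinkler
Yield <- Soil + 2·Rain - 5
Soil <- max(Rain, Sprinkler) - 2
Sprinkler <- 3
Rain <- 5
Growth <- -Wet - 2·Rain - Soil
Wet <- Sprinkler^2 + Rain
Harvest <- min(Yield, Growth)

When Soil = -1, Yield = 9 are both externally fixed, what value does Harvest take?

-23

Under do(Soil = -1, Yield = 9), each intervened variable's structural equation is replaced by its fixed value.
Wet = Sprinkler^2 + Rain  [with Sprinkler=3, Rain=5]  = 14
Growth = -Wet - 2·Rain - Soil  [with Wet=14, Rain=5, Soil=-1]  = -23
Harvest = min(Yield, Growth)  [with Yield=9, Growth=-23]  = -23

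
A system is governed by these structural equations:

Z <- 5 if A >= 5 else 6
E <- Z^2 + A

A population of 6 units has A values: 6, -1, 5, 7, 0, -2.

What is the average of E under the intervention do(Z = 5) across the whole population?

Under do(Z=5), Z's equation is replaced by Z=5 for every unit. Per-unit E: 31, 24, 30, 32, 25, 23. Mean = 27.5.

27.5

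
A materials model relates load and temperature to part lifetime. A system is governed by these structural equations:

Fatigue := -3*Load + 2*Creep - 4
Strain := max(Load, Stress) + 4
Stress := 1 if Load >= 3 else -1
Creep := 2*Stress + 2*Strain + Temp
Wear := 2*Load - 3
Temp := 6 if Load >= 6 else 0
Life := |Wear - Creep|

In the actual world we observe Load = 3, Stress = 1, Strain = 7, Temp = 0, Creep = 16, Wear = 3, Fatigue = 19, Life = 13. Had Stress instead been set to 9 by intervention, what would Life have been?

41

do(Stress=9) replaces the equation Stress := 1 if Load >= 3 else -1 with the constant Stress = 9.
Strain = max(Load, Stress) + 4  [with Load=3, Stress=9]  = 13
Temp = 6 if Load >= 6 else 0  [with Load=3]  = 0
Creep = 2*Stress + 2*Strain + Temp  [with Stress=9, Strain=13, Temp=0]  = 44
Wear = 2*Load - 3  [with Load=3]  = 3
Life = |Wear - Creep|  [with Wear=3, Creep=44]  = 41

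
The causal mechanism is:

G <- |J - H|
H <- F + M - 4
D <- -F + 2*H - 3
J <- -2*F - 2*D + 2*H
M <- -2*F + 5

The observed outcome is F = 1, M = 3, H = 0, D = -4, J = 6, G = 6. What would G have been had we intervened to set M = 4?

Under do(M=4), the mechanism M <- -2*F + 5 is discarded; M is fixed at 4.
H = F + M - 4  [with F=1, M=4]  = 1
D = -F + 2*H - 3  [with F=1, H=1]  = -2
J = -2*F - 2*D + 2*H  [with F=1, D=-2, H=1]  = 4
G = |J - H|  [with J=4, H=1]  = 3

3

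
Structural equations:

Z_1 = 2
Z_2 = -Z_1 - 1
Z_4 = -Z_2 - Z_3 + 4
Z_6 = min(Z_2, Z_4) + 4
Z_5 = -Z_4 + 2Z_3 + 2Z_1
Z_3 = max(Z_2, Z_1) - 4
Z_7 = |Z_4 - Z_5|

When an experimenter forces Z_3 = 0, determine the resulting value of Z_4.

7

The intervention breaks the incoming arrows to Z_3: Z_3 = max(Z_2, Z_1) - 4 no longer applies, and Z_3 = 0.
Z_2 = -Z_1 - 1  [with Z_1=2]  = -3
Z_4 = -Z_2 - Z_3 + 4  [with Z_2=-3, Z_3=0]  = 7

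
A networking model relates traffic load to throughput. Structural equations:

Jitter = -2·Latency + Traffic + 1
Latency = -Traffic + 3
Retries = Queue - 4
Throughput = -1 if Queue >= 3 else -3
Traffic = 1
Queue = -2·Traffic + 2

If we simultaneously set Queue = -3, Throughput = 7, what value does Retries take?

-7

Setting Queue = -3, Throughput = 7 by intervention discards those variables' equations.
Retries = Queue - 4  [with Queue=-3]  = -7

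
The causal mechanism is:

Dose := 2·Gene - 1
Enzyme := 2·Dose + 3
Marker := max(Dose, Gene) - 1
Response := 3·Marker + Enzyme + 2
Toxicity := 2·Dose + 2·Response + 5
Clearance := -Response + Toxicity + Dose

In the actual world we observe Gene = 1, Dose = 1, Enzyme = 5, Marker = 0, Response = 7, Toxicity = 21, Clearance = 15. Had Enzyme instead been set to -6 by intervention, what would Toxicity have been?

-1

The intervention breaks the incoming arrows to Enzyme: Enzyme := 2·Dose + 3 no longer applies, and Enzyme = -6.
Dose = 2·Gene - 1  [with Gene=1]  = 1
Marker = max(Dose, Gene) - 1  [with Dose=1, Gene=1]  = 0
Response = 3·Marker + Enzyme + 2  [with Marker=0, Enzyme=-6]  = -4
Toxicity = 2·Dose + 2·Response + 5  [with Dose=1, Response=-4]  = -1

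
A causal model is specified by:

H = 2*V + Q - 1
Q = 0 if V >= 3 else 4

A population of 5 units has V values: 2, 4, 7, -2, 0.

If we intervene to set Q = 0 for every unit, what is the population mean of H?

3.4

Every unit gets Q=0 under the intervention. H values become 3, 7, 13, -5, -1; E[H|do(Q=0)] = 3.4.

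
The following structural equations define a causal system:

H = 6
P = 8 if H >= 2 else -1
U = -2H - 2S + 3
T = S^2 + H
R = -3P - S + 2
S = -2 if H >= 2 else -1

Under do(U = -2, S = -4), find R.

The joint intervention fixes U = -2, S = -4, removing each variable's own equation.
P = 8 if H >= 2 else -1  [with H=6]  = 8
R = -3P - S + 2  [with P=8, S=-4]  = -18

-18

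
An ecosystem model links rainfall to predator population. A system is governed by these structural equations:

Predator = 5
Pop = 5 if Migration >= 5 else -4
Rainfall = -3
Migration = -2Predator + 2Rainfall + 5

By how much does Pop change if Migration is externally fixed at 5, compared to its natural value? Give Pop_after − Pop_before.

9

The intervention breaks the incoming arrows to Migration: Migration = -2Predator + 2Rainfall + 5 no longer applies, and Migration = 5.
Pop = 5 if Migration >= 5 else -4  [with Migration=5]  = 5
Without intervention: Migration = -2Predator + 2Rainfall + 5  [with Predator=5, Rainfall=-3]  = -11; Pop = 5 if Migration >= 5 else -4  [with Migration=-11]  = -4.
Change = 5 − (-4) = 9.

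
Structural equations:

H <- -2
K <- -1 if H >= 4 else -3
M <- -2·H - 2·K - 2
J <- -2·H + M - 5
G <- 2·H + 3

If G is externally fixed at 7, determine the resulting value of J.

The intervention breaks the incoming arrows to G: G <- 2·H + 3 no longer applies, and G = 7.
Since J is not a descendant of the intervened variable, it is unaffected.
K = -1 if H >= 4 else -3  [with H=-2]  = -3
M = -2·H - 2·K - 2  [with H=-2, K=-3]  = 8
J = -2·H + M - 5  [with H=-2, M=8]  = 7

7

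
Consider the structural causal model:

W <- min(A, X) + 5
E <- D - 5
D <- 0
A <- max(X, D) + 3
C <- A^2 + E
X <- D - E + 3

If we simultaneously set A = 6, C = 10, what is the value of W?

11

Setting A = 6, C = 10 by intervention discards those variables' equations.
E = D - 5  [with D=0]  = -5
X = D - E + 3  [with D=0, E=-5]  = 8
W = min(A, X) + 5  [with A=6, X=8]  = 11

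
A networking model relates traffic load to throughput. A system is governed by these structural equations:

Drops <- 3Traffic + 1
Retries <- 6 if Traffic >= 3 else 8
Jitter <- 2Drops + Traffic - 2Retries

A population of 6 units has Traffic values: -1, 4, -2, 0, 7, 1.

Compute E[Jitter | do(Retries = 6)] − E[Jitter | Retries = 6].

-28

do(Retries=6) breaks Retries's dependence on Traffic. With Retries=6 fixed, Jitter across the units is -17, 18, -24, -10, 39, -3, mean 0.5.
Conditioning on Retries=6 selects the 2 unit(s) with Traffic ∈ {4, 7}. Their Jitter values: 18, 39. Mean = 28.5.
Difference = 0.5 − 28.5 = -28.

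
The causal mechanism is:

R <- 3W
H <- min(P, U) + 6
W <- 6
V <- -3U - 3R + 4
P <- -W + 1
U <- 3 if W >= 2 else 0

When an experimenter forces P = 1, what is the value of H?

The intervention breaks the incoming arrows to P: P <- -W + 1 no longer applies, and P = 1.
U = 3 if W >= 2 else 0  [with W=6]  = 3
H = min(P, U) + 6  [with P=1, U=3]  = 7

7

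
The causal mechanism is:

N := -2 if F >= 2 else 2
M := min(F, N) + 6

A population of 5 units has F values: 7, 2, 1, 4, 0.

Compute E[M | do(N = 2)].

The intervention sets N=2 in all 5 units regardless of F. Recomputing M per unit gives 8, 8, 7, 8, 6; average 7.4.

7.4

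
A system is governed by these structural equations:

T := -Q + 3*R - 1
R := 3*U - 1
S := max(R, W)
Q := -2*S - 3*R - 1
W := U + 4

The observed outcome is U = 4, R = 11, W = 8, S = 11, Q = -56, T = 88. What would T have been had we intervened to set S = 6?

78

Under do(S=6), the mechanism S := max(R, W) is discarded; S is fixed at 6.
R = 3*U - 1  [with U=4]  = 11
Q = -2*S - 3*R - 1  [with S=6, R=11]  = -46
T = -Q + 3*R - 1  [with Q=-46, R=11]  = 78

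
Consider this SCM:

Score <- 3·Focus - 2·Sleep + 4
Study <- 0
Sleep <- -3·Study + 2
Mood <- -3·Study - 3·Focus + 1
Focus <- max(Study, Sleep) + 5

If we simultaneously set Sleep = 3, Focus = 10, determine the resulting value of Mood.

Under do(Sleep = 3, Focus = 10), each intervened variable's structural equation is replaced by its fixed value.
Mood = -3·Study - 3·Focus + 1  [with Study=0, Focus=10]  = -29

-29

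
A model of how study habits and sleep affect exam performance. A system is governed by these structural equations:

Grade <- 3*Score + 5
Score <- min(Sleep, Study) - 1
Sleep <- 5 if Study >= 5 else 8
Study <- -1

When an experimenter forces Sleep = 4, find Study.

Under do(Sleep=4), the mechanism Sleep <- 5 if Study >= 5 else 8 is discarded; Sleep is fixed at 4.
Study is not downstream of the intervention, so its value is determined by the original equations.

-1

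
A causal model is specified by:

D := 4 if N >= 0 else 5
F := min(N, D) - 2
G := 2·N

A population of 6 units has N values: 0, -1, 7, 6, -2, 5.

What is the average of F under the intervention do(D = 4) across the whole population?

The intervention sets D=4 in all 6 units regardless of N. Recomputing F per unit gives -2, -3, 2, 2, -4, 2; average -0.5.

-0.5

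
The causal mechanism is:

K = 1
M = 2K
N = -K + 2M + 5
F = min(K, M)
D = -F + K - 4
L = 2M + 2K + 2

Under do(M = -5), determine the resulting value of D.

do(M=-5) replaces the equation M = 2K with the constant M = -5.
F = min(K, M)  [with K=1, M=-5]  = -5
D = -F + K - 4  [with F=-5, K=1]  = 2

2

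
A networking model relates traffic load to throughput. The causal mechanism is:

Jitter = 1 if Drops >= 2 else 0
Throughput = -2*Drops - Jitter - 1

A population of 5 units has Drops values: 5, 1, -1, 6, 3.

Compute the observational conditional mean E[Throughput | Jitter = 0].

E[Throughput|Jitter=0] averages over only the 2 units with Jitter=0 (Drops = 1, -1): Throughput = -3, 1, mean -1.

-1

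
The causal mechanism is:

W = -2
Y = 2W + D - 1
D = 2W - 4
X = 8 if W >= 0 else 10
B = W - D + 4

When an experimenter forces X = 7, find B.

Under do(X=7), the mechanism X = 8 if W >= 0 else 10 is discarded; X is fixed at 7.
Since B is not a descendant of the intervened variable, it is unaffected.
D = 2W - 4  [with W=-2]  = -8
B = W - D + 4  [with W=-2, D=-8]  = 10

10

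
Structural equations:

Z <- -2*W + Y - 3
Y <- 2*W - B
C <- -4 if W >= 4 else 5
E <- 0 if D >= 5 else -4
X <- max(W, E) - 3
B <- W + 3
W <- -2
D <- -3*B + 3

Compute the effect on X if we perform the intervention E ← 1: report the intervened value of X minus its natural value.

Under do(E=1), the mechanism E <- 0 if D >= 5 else -4 is discarded; E is fixed at 1.
X = max(W, E) - 3  [with W=-2, E=1]  = -2
Without intervention: B = W + 3  [with W=-2]  = 1; D = -3*B + 3  [with B=1]  = 0; E = 0 if D >= 5 else -4  [with D=0]  = -4; X = max(W, E) - 3  [with W=-2, E=-4]  = -5.
Change = -2 − (-5) = 3.

3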